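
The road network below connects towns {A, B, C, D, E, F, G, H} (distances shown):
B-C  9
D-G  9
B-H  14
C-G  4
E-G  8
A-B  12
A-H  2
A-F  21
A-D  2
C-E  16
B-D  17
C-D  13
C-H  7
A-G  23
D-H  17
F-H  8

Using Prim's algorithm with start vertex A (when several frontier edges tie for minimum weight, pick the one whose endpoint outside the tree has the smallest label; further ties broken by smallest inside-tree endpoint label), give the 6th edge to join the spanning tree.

Prim's algorithm from A:
Step 1: cheapest edge leaving the tree is A-D (2); add D.
Step 2: cheapest edge leaving the tree is A-H (2); add H.
Step 3: cheapest edge leaving the tree is C-H (7); add C.
Step 4: cheapest edge leaving the tree is C-G (4); add G.
Step 5: cheapest edge leaving the tree is E-G (8); add E.
Step 6: cheapest edge leaving the tree is F-H (8); add F.
Step 7: cheapest edge leaving the tree is B-C (9); add B.
The 6th edge added is F-H.

F-H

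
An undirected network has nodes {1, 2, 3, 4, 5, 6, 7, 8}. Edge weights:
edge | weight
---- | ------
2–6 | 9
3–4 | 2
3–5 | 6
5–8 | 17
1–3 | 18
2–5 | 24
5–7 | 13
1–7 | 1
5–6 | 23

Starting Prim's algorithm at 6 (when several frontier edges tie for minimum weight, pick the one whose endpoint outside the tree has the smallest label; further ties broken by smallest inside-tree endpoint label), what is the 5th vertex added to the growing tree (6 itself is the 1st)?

Prim's algorithm from 6:
Step 1: frontier [2–6 9, 5–6 23] → take 2–6 (9); add 2.
Step 2: frontier [2–5 24, 5–6 23] → take 5–6 (23); add 5.
Step 3: frontier [3–5 6, 5–7 13, 5–8 17] → take 3–5 (6); add 3.
Step 4: frontier [3–4 2, 1–3 18, 5–7 13, 5–8 17] → take 3–4 (2); add 4.
Step 5: frontier [1–3 18, 5–7 13, 5–8 17] → take 5–7 (13); add 7.
Step 6: frontier [1–3 18, 5–8 17, 1–7 1] → take 1–7 (1); add 1.
Step 7: frontier [5–8 17] → take 5–8 (17); add 8.
Vertex order: 6, 2, 5, 3, 4, 7, 1, 8. The 5th vertex is 4.

4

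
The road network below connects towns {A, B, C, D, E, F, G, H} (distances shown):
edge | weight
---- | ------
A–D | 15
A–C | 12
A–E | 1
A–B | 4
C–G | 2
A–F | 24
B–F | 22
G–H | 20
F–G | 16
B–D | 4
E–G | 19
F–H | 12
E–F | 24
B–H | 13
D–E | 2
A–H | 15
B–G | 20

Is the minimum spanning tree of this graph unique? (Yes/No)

No

Kruskal: consider edges lightest-first.
A–E (1): add — endpoints in different components.
C–G (2): add — endpoints in different components.
D–E (2): add — endpoints in different components.
A–B (4): add — endpoints in different components.
B–D (4): skip — B and D already connected.
A–C (12): add — endpoints in different components.
F–H (12): add — endpoints in different components.
B–H (13): add — endpoints in different components.
Non-tree edge B–D has weight 4, equal to the heaviest edge on its tree cycle — swapping gives another MST of the same weight. Not unique.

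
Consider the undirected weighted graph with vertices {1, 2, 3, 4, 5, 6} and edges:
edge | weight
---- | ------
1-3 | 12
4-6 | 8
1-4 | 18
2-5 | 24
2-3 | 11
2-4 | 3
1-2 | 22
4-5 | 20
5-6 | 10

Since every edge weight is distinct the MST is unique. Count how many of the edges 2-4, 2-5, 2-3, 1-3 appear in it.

Kruskal's algorithm — process edges by increasing weight (ties by edge label):
2-4 (3): add — endpoints in different components.
4-6 (8): add — endpoints in different components.
5-6 (10): add — endpoints in different components.
2-3 (11): add — endpoints in different components.
1-3 (12): add — endpoints in different components.
MST edge set: {2-4, 4-6, 5-6, 2-3, 1-3}.
Of the listed edges, {2-4, 2-3, 1-3} are in the MST → 3.

3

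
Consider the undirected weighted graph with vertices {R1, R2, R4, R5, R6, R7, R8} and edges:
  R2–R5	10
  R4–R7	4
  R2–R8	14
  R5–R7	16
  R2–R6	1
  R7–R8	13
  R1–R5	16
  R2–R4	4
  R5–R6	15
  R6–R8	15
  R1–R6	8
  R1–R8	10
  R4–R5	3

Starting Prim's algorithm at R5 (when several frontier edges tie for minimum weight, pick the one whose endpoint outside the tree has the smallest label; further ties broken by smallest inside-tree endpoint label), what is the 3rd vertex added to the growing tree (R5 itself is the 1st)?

R2

Prim's algorithm from R5:
Step 1: frontier [R4–R5 3, R2–R5 10, R5–R6 15, R1–R5 16, R5–R7 16] → take R4–R5 (3); add R4.
Step 2: frontier [R2–R4 4, R4–R7 4, R2–R5 10, R5–R6 15, R1–R5 16, R5–R7 16] → take R2–R4 (4); add R2.
Step 3: frontier [R2–R6 1, R2–R8 14, R4–R7 4, R5–R6 15, R1–R5 16, R5–R7 16] → take R2–R6 (1); add R6.
Step 4: frontier [R2–R8 14, R4–R7 4, R1–R5 16, R5–R7 16, R1–R6 8, R6–R8 15] → take R4–R7 (4); add R7.
Step 5: frontier [R2–R8 14, R1–R5 16, R1–R6 8, R6–R8 15, R7–R8 13] → take R1–R6 (8); add R1.
Step 6: frontier [R1–R8 10, R2–R8 14, R6–R8 15, R7–R8 13] → take R1–R8 (10); add R8.
Vertex order: R5, R4, R2, R6, R7, R1, R8. The 3rd vertex is R2.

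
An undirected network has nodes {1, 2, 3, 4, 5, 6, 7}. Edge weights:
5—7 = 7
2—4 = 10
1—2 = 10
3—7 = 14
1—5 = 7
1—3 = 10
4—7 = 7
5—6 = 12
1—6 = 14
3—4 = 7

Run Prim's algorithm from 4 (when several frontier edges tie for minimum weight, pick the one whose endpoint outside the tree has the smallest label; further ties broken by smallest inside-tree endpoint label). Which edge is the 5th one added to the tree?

Prim, starting at 4.
Step 1: cheapest edge leaving the tree is 3—4 (7); add 3.
Step 2: cheapest edge leaving the tree is 4—7 (7); add 7.
Step 3: cheapest edge leaving the tree is 5—7 (7); add 5.
Step 4: cheapest edge leaving the tree is 1—5 (7); add 1.
Step 5: cheapest edge leaving the tree is 1—2 (10); add 2.
Step 6: cheapest edge leaving the tree is 5—6 (12); add 6.
The 5th edge added is 1—2.

1-2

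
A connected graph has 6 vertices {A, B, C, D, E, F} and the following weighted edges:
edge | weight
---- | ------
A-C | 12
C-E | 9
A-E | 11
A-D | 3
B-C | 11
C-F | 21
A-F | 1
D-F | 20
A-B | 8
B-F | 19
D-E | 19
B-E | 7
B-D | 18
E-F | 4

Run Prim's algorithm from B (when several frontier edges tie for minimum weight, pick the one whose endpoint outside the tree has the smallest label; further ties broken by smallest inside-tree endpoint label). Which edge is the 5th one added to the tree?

Prim's algorithm from B:
Step 1: frontier [B-E 7, A-B 8, B-C 11, B-D 18, B-F 19] → take B-E (7); add E.
Step 2: frontier [A-B 8, B-C 11, B-D 18, B-F 19, E-F 4, C-E 9, A-E 11, D-E 19] → take E-F (4); add F.
Step 3: frontier [A-B 8, B-C 11, B-D 18, C-E 9, A-E 11, D-E 19, A-F 1, D-F 20, C-F 21] → take A-F (1); add A.
Step 4: frontier [A-D 3, A-C 12, B-C 11, B-D 18, C-E 9, D-E 19, D-F 20, C-F 21] → take A-D (3); add D.
Step 5: frontier [A-C 12, B-C 11, C-E 9, C-F 21] → take C-E (9); add C.
The 5th edge added is C-E.

C-E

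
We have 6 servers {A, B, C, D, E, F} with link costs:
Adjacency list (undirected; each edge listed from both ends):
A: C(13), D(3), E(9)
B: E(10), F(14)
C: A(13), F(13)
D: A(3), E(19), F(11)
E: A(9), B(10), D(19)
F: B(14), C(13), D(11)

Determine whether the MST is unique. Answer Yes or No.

No

Kruskal's algorithm — process edges by increasing weight (ties by edge label):
A-D (3): add — endpoints in different components.
A-E (9): add — endpoints in different components.
B-E (10): add — endpoints in different components.
D-F (11): add — endpoints in different components.
A-C (13): add — endpoints in different components.
Non-tree edge C-F has weight 13, equal to the heaviest edge on its tree cycle — swapping gives another MST of the same weight. Not unique.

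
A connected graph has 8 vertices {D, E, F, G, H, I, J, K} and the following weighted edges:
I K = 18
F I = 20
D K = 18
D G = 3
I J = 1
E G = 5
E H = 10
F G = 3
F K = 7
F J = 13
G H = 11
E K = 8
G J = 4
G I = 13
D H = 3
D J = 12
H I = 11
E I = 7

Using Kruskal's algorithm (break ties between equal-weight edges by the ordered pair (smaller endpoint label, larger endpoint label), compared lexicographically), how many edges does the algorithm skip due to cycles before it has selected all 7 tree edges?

1

Kruskal: consider edges lightest-first.
I J (1): add — endpoints in different components.
D G (3): add — endpoints in different components.
D H (3): add — endpoints in different components.
F G (3): add — endpoints in different components.
G J (4): add — endpoints in different components.
E G (5): add — endpoints in different components.
E I (7): skip — E and I already connected.
F K (7): add — endpoints in different components.
Edges rejected before the tree was complete: 1.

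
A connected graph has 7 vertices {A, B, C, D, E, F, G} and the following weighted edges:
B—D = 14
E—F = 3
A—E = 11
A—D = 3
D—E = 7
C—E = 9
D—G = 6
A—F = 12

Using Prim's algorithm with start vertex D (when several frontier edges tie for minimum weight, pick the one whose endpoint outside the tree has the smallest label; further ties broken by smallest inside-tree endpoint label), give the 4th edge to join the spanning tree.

E-F

Prim's algorithm from D:
Step 1: frontier [A—D 3, D—G 6, D—E 7, B—D 14] → take A—D (3); add A.
Step 2: frontier [A—E 11, A—F 12, D—G 6, D—E 7, B—D 14] → take D—G (6); add G.
Step 3: frontier [A—E 11, A—F 12, D—E 7, B—D 14] → take D—E (7); add E.
Step 4: frontier [A—F 12, B—D 14, E—F 3, C—E 9] → take E—F (3); add F.
Step 5: frontier [B—D 14, C—E 9] → take C—E (9); add C.
Step 6: frontier [B—D 14] → take B—D (14); add B.
The 4th edge added is E—F.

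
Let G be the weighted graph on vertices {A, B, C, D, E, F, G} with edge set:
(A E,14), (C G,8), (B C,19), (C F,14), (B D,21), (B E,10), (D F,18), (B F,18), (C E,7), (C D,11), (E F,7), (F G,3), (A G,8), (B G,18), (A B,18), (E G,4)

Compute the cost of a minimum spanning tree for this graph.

43

Grow the tree from B using Prim:
Step 1: cheapest edge leaving the tree is B E (10); add E.
Step 2: cheapest edge leaving the tree is E G (4); add G.
Step 3: cheapest edge leaving the tree is F G (3); add F.
Step 4: cheapest edge leaving the tree is C E (7); add C.
Step 5: cheapest edge leaving the tree is A G (8); add A.
Step 6: cheapest edge leaving the tree is C D (11); add D.
MST edges: B E, E G, F G, C E, A G, C D; total weight 10+4+3+7+8+11 = 43.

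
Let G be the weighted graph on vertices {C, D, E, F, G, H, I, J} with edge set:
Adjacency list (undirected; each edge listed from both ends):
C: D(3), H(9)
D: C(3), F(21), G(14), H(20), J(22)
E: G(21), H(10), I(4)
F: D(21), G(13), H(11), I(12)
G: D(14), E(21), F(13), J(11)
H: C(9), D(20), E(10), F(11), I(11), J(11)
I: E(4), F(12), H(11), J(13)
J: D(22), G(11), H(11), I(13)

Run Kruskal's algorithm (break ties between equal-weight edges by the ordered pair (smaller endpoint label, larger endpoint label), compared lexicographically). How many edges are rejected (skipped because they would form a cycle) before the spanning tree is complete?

Kruskal's algorithm — process edges by increasing weight (ties by edge label):
C–D (3): add — endpoints in different components.
E–I (4): add — endpoints in different components.
C–H (9): add — endpoints in different components.
E–H (10): add — endpoints in different components.
F–H (11): add — endpoints in different components.
G–J (11): add — endpoints in different components.
H–I (11): skip — H and I already connected.
H–J (11): add — endpoints in different components.
Edges rejected before the tree was complete: 1.

1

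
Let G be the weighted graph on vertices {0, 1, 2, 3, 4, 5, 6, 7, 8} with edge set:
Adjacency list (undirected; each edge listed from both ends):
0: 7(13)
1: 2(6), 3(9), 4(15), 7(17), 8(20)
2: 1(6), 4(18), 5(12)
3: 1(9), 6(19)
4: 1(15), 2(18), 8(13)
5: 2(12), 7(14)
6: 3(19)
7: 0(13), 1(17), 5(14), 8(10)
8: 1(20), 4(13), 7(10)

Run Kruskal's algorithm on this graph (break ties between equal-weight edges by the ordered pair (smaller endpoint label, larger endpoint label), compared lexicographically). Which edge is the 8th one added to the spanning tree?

Sort edges by weight, then run Kruskal:
1-2 (6): add — endpoints in different components.
1-3 (9): add — endpoints in different components.
7-8 (10): add — endpoints in different components.
2-5 (12): add — endpoints in different components.
0-7 (13): add — endpoints in different components.
4-8 (13): add — endpoints in different components.
5-7 (14): add — endpoints in different components.
1-4 (15): skip — 1 and 4 already connected.
1-7 (17): skip — 1 and 7 already connected.
2-4 (18): skip — 2 and 4 already connected.
3-6 (19): add — endpoints in different components.
The 8th edge added is 3-6.

3-6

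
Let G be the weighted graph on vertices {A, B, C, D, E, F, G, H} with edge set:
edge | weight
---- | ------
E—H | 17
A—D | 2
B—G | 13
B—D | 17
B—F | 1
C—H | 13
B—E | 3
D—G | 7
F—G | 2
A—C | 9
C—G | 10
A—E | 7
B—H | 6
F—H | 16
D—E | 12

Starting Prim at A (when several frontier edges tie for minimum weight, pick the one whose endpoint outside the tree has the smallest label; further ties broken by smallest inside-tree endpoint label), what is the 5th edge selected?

Prim's algorithm from A:
Step 1: cheapest edge leaving the tree is A—D (2); add D.
Step 2: cheapest edge leaving the tree is A—E (7); add E.
Step 3: cheapest edge leaving the tree is B—E (3); add B.
Step 4: cheapest edge leaving the tree is B—F (1); add F.
Step 5: cheapest edge leaving the tree is F—G (2); add G.
Step 6: cheapest edge leaving the tree is B—H (6); add H.
Step 7: cheapest edge leaving the tree is A—C (9); add C.
The 5th edge added is F—G.

F-G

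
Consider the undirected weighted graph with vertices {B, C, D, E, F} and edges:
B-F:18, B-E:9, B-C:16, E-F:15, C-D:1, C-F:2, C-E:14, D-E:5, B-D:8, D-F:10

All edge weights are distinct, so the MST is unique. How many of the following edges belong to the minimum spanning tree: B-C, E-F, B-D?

Sort edges by weight, then run Kruskal:
C-D (1): add — endpoints in different components.
C-F (2): add — endpoints in different components.
D-E (5): add — endpoints in different components.
B-D (8): add — endpoints in different components.
MST edge set: {C-D, C-F, D-E, B-D}.
Of the listed edges, {B-D} are in the MST → 1.

1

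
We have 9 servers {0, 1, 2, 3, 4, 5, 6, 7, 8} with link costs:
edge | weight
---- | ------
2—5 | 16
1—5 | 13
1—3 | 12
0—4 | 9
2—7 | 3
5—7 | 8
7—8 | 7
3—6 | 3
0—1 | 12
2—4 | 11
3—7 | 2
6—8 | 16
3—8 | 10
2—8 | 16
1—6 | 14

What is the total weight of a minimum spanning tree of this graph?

Prim, starting at 0.
Step 1: cheapest edge leaving the tree is 0—4 (9); add 4.
Step 2: cheapest edge leaving the tree is 2—4 (11); add 2.
Step 3: cheapest edge leaving the tree is 2—7 (3); add 7.
Step 4: cheapest edge leaving the tree is 3—7 (2); add 3.
Step 5: cheapest edge leaving the tree is 3—6 (3); add 6.
Step 6: cheapest edge leaving the tree is 7—8 (7); add 8.
Step 7: cheapest edge leaving the tree is 5—7 (8); add 5.
Step 8: cheapest edge leaving the tree is 0—1 (12); add 1.
MST edges: 0—4, 2—4, 2—7, 3—7, 3—6, 7—8, 5—7, 0—1; total weight 9+11+3+2+3+7+8+12 = 55.

55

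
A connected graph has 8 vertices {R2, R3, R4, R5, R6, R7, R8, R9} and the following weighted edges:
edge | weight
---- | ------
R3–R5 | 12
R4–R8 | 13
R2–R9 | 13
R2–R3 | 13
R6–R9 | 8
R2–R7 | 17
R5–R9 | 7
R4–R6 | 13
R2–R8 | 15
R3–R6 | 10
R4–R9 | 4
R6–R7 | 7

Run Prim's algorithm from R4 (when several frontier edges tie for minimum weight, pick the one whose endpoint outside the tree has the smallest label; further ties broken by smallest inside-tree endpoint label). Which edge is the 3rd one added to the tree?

R6-R9

Prim, starting at R4.
Step 1: frontier [R4–R9 4, R4–R6 13, R4–R8 13] → take R4–R9 (4); add R9.
Step 2: frontier [R4–R6 13, R4–R8 13, R5–R9 7, R6–R9 8, R2–R9 13] → take R5–R9 (7); add R5.
Step 3: frontier [R4–R6 13, R4–R8 13, R3–R5 12, R6–R9 8, R2–R9 13] → take R6–R9 (8); add R6.
Step 4: frontier [R4–R8 13, R3–R5 12, R6–R7 7, R3–R6 10, R2–R9 13] → take R6–R7 (7); add R7.
Step 5: frontier [R4–R8 13, R3–R5 12, R3–R6 10, R2–R7 17, R2–R9 13] → take R3–R6 (10); add R3.
Step 6: frontier [R2–R3 13, R4–R8 13, R2–R7 17, R2–R9 13] → take R2–R3 (13); add R2.
Step 7: frontier [R2–R8 15, R4–R8 13] → take R4–R8 (13); add R8.
The 3rd edge added is R6–R9.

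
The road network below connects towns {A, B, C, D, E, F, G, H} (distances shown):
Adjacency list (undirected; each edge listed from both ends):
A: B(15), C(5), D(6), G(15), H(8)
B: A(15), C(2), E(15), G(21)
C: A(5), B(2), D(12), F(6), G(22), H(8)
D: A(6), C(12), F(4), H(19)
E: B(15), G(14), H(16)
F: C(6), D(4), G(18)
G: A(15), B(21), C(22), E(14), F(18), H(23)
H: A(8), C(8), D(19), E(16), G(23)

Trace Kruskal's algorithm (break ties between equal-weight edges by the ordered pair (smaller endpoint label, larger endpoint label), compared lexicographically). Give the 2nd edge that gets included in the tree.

Kruskal: consider edges lightest-first.
B—C (2): add — endpoints in different components.
D—F (4): add — endpoints in different components.
A—C (5): add — endpoints in different components.
A—D (6): add — endpoints in different components.
C—F (6): skip — C and F already connected.
A—H (8): add — endpoints in different components.
C—H (8): skip — C and H already connected.
C—D (12): skip — C and D already connected.
E—G (14): add — endpoints in different components.
A—B (15): skip — A and B already connected.
A—G (15): add — endpoints in different components.
The 2nd edge added is D—F.

D-F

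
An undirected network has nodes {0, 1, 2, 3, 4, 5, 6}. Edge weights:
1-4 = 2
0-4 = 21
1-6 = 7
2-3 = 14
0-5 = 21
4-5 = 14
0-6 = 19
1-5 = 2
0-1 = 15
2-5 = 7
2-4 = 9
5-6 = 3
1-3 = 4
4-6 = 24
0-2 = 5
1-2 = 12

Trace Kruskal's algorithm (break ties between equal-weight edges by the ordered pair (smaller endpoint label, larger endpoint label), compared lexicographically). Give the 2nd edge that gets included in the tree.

Kruskal: consider edges lightest-first.
1-4 (2): add. Components now {0} {1,4} {2} {3} {5} {6}
1-5 (2): add. Components now {0} {1,4,5} {2} {3} {6}
5-6 (3): add. Components now {0} {1,4,5,6} {2} {3}
1-3 (4): add. Components now {0} {1,3,4,5,6} {2}
0-2 (5): add. Components now {0,2} {1,3,4,5,6}
1-6 (7): skip — 1 and 6 already connected.
2-5 (7): add. Components now {0,1,2,3,4,5,6}
The 2nd edge added is 1-5.

1-5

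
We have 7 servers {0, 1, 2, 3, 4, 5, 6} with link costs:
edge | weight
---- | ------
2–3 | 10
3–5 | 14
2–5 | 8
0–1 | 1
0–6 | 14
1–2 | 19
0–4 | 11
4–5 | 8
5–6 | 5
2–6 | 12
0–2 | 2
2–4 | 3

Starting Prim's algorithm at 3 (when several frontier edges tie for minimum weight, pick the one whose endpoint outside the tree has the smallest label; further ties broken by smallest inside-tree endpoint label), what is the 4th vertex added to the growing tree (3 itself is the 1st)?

Prim's algorithm from 3:
Step 1: frontier [2–3 10, 3–5 14] → take 2–3 (10); add 2.
Step 2: frontier [0–2 2, 2–4 3, 2–5 8, 2–6 12, 1–2 19, 3–5 14] → take 0–2 (2); add 0.
Step 3: frontier [0–1 1, 0–4 11, 0–6 14, 2–4 3, 2–5 8, 2–6 12, 1–2 19, 3–5 14] → take 0–1 (1); add 1.
Step 4: frontier [0–4 11, 0–6 14, 2–4 3, 2–5 8, 2–6 12, 3–5 14] → take 2–4 (3); add 4.
Step 5: frontier [0–6 14, 2–5 8, 2–6 12, 3–5 14, 4–5 8] → take 2–5 (8); add 5.
Step 6: frontier [0–6 14, 2–6 12, 5–6 5] → take 5–6 (5); add 6.
Vertex order: 3, 2, 0, 1, 4, 5, 6. The 4th vertex is 1.

1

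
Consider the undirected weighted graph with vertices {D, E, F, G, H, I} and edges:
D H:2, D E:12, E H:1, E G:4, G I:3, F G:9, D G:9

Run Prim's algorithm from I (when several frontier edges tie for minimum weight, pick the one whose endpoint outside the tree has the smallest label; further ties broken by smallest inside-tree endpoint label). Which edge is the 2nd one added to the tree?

Prim, starting at I.
Step 1: cheapest edge leaving the tree is G I (3); add G.
Step 2: cheapest edge leaving the tree is E G (4); add E.
Step 3: cheapest edge leaving the tree is E H (1); add H.
Step 4: cheapest edge leaving the tree is D H (2); add D.
Step 5: cheapest edge leaving the tree is F G (9); add F.
The 2nd edge added is E G.

E-G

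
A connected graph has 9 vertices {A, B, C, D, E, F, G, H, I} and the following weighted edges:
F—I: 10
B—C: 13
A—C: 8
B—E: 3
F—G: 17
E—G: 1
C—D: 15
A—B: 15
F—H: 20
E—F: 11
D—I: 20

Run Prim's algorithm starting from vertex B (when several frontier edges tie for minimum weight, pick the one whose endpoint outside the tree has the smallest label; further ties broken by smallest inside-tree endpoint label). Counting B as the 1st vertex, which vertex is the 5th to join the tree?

Grow the tree from B using Prim:
Step 1: frontier [B—E 3, B—C 13, A—B 15] → take B—E (3); add E.
Step 2: frontier [B—C 13, A—B 15, E—G 1, E—F 11] → take E—G (1); add G.
Step 3: frontier [B—C 13, A—B 15, E—F 11, F—G 17] → take E—F (11); add F.
Step 4: frontier [B—C 13, A—B 15, F—I 10, F—H 20] → take F—I (10); add I.
Step 5: frontier [B—C 13, A—B 15, F—H 20, D—I 20] → take B—C (13); add C.
Step 6: frontier [A—B 15, A—C 8, C—D 15, F—H 20, D—I 20] → take A—C (8); add A.
Step 7: frontier [C—D 15, F—H 20, D—I 20] → take C—D (15); add D.
Step 8: frontier [F—H 20] → take F—H (20); add H.
Vertex order: B, E, G, F, I, C, A, D, H. The 5th vertex is I.

I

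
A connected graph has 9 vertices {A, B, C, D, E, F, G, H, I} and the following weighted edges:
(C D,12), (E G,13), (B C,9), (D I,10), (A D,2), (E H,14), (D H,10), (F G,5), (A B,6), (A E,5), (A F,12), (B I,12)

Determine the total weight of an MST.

Kruskal: consider edges lightest-first.
A D (2): add — endpoints in different components.
A E (5): add — endpoints in different components.
F G (5): add — endpoints in different components.
A B (6): add — endpoints in different components.
B C (9): add — endpoints in different components.
D H (10): add — endpoints in different components.
D I (10): add — endpoints in different components.
A F (12): add — endpoints in different components.
MST edges: A D, A E, F G, A B, B C, D H, D I, A F; total weight 2+5+5+6+9+10+10+12 = 59.

59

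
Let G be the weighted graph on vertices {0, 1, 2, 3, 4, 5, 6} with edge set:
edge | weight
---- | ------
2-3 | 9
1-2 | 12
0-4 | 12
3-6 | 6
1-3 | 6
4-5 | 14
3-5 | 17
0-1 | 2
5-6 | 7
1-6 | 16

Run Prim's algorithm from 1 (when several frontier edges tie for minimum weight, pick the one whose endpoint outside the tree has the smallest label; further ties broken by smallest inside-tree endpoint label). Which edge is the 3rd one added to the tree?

Grow the tree from 1 using Prim:
Step 1: frontier [0-1 2, 1-3 6, 1-2 12, 1-6 16] → take 0-1 (2); add 0.
Step 2: frontier [0-4 12, 1-3 6, 1-2 12, 1-6 16] → take 1-3 (6); add 3.
Step 3: frontier [0-4 12, 1-2 12, 1-6 16, 3-6 6, 2-3 9, 3-5 17] → take 3-6 (6); add 6.
Step 4: frontier [0-4 12, 1-2 12, 2-3 9, 3-5 17, 5-6 7] → take 5-6 (7); add 5.
Step 5: frontier [0-4 12, 1-2 12, 2-3 9, 4-5 14] → take 2-3 (9); add 2.
Step 6: frontier [0-4 12, 4-5 14] → take 0-4 (12); add 4.
The 3rd edge added is 3-6.

3-6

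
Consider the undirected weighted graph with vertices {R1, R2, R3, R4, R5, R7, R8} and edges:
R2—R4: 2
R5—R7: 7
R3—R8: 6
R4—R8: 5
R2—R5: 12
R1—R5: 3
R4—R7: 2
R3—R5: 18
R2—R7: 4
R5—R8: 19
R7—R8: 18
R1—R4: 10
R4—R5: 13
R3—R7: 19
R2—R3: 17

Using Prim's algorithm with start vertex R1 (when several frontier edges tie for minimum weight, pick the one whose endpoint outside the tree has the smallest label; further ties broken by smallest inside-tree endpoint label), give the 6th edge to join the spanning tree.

R3-R8

Grow the tree from R1 using Prim:
Step 1: cheapest edge leaving the tree is R1—R5 (3); add R5.
Step 2: cheapest edge leaving the tree is R5—R7 (7); add R7.
Step 3: cheapest edge leaving the tree is R4—R7 (2); add R4.
Step 4: cheapest edge leaving the tree is R2—R4 (2); add R2.
Step 5: cheapest edge leaving the tree is R4—R8 (5); add R8.
Step 6: cheapest edge leaving the tree is R3—R8 (6); add R3.
The 6th edge added is R3—R8.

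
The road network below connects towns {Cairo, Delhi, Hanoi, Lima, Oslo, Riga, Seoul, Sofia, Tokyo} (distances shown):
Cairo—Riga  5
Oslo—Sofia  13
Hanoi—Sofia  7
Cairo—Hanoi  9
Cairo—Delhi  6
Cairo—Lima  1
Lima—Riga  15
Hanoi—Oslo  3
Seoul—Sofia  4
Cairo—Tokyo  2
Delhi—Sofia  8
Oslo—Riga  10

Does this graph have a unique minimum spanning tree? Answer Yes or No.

Yes

Sort edges by weight, then run Kruskal:
Cairo—Lima (1): add — endpoints in different components.
Cairo—Tokyo (2): add — endpoints in different components.
Hanoi—Oslo (3): add — endpoints in different components.
Seoul—Sofia (4): add — endpoints in different components.
Cairo—Riga (5): add — endpoints in different components.
Cairo—Delhi (6): add — endpoints in different components.
Hanoi—Sofia (7): add — endpoints in different components.
Delhi—Sofia (8): add — endpoints in different components.
Every non-tree edge has weight strictly greater than the heaviest edge on the tree path between its endpoints, so the MST is unique.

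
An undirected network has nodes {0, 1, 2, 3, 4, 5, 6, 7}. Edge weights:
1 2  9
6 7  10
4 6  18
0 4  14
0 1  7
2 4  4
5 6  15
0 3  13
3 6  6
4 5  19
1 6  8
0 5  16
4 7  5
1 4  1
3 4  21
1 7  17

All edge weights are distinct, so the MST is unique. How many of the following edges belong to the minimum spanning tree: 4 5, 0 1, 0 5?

Sort edges by weight, then run Kruskal:
1 4 (1): add — endpoints in different components.
2 4 (4): add — endpoints in different components.
4 7 (5): add — endpoints in different components.
3 6 (6): add — endpoints in different components.
0 1 (7): add — endpoints in different components.
1 6 (8): add — endpoints in different components.
1 2 (9): skip — 1 and 2 already connected.
6 7 (10): skip — 6 and 7 already connected.
0 3 (13): skip — 0 and 3 already connected.
0 4 (14): skip — 0 and 4 already connected.
5 6 (15): add — endpoints in different components.
MST edge set: {1 4, 2 4, 4 7, 3 6, 0 1, 1 6, 5 6}.
Of the listed edges, {0 1} are in the MST → 1.

1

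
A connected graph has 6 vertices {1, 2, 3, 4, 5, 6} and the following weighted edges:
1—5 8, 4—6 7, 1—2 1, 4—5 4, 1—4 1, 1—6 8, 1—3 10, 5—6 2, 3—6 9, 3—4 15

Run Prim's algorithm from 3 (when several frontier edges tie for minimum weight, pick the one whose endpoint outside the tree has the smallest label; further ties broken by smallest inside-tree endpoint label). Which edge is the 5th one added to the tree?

Grow the tree from 3 using Prim:
Step 1: frontier [3—6 9, 1—3 10, 3—4 15] → take 3—6 (9); add 6.
Step 2: frontier [1—3 10, 3—4 15, 5—6 2, 4—6 7, 1—6 8] → take 5—6 (2); add 5.
Step 3: frontier [1—3 10, 3—4 15, 4—5 4, 1—5 8, 4—6 7, 1—6 8] → take 4—5 (4); add 4.
Step 4: frontier [1—3 10, 1—4 1, 1—5 8, 1—6 8] → take 1—4 (1); add 1.
Step 5: frontier [1—2 1] → take 1—2 (1); add 2.
The 5th edge added is 1—2.

1-2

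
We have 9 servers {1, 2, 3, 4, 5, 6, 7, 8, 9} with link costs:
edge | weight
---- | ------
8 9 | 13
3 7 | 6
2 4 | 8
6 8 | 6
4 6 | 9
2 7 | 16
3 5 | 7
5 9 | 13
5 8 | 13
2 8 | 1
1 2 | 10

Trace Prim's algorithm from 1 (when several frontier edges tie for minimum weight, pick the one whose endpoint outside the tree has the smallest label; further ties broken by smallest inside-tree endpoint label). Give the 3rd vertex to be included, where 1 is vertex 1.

8

Prim, starting at 1.
Step 1: frontier [1 2 10] → take 1 2 (10); add 2.
Step 2: frontier [2 8 1, 2 4 8, 2 7 16] → take 2 8 (1); add 8.
Step 3: frontier [2 4 8, 2 7 16, 6 8 6, 5 8 13, 8 9 13] → take 6 8 (6); add 6.
Step 4: frontier [2 4 8, 2 7 16, 4 6 9, 5 8 13, 8 9 13] → take 2 4 (8); add 4.
Step 5: frontier [2 7 16, 5 8 13, 8 9 13] → take 5 8 (13); add 5.
Step 6: frontier [2 7 16, 3 5 7, 5 9 13, 8 9 13] → take 3 5 (7); add 3.
Step 7: frontier [2 7 16, 3 7 6, 5 9 13, 8 9 13] → take 3 7 (6); add 7.
Step 8: frontier [5 9 13, 8 9 13] → take 5 9 (13); add 9.
Vertex order: 1, 2, 8, 6, 4, 5, 3, 7, 9. The 3rd vertex is 8.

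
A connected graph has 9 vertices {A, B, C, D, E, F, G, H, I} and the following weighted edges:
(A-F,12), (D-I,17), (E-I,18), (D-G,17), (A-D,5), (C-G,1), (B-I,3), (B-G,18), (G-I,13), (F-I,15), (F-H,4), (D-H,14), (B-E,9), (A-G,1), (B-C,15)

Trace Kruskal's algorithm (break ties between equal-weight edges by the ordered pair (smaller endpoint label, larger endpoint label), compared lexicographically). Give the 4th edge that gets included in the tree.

F-H

Sort edges by weight, then run Kruskal:
A-G (1): add — endpoints in different components.
C-G (1): add — endpoints in different components.
B-I (3): add — endpoints in different components.
F-H (4): add — endpoints in different components.
A-D (5): add — endpoints in different components.
B-E (9): add — endpoints in different components.
A-F (12): add — endpoints in different components.
G-I (13): add — endpoints in different components.
The 4th edge added is F-H.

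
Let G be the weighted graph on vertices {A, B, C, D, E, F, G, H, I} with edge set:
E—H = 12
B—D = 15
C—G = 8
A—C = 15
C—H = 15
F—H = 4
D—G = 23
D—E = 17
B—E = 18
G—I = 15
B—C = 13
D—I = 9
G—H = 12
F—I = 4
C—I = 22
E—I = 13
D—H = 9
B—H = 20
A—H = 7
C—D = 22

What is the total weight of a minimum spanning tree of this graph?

Sort edges by weight, then run Kruskal:
F—H (4): add — endpoints in different components.
F—I (4): add — endpoints in different components.
A—H (7): add — endpoints in different components.
C—G (8): add — endpoints in different components.
D—H (9): add — endpoints in different components.
D—I (9): skip — D and I already connected.
E—H (12): add — endpoints in different components.
G—H (12): add — endpoints in different components.
B—C (13): add — endpoints in different components.
MST edges: F—H, F—I, A—H, C—G, D—H, E—H, G—H, B—C; total weight 4+4+7+8+9+12+12+13 = 69.

69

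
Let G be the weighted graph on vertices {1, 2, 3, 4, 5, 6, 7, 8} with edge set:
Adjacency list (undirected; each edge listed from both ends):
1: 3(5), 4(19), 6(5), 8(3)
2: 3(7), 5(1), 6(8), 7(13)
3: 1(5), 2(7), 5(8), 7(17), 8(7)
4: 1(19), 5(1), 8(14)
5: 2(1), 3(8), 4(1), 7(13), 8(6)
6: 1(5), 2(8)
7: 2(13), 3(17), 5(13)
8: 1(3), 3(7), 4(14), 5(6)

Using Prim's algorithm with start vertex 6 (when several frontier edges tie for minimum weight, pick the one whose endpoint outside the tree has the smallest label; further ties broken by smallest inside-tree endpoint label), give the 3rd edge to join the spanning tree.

Prim's algorithm from 6:
Step 1: cheapest edge leaving the tree is 1-6 (5); add 1.
Step 2: cheapest edge leaving the tree is 1-8 (3); add 8.
Step 3: cheapest edge leaving the tree is 1-3 (5); add 3.
Step 4: cheapest edge leaving the tree is 5-8 (6); add 5.
Step 5: cheapest edge leaving the tree is 2-5 (1); add 2.
Step 6: cheapest edge leaving the tree is 4-5 (1); add 4.
Step 7: cheapest edge leaving the tree is 2-7 (13); add 7.
The 3rd edge added is 1-3.

1-3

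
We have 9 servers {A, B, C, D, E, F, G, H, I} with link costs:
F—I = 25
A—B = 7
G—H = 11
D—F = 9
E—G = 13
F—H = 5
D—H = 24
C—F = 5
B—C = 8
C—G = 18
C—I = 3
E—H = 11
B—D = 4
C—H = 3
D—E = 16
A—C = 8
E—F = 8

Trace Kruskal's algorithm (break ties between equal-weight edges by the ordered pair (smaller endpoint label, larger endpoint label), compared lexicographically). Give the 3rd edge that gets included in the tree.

B-D

Kruskal: consider edges lightest-first.
C—H (3): add — endpoints in different components.
C—I (3): add — endpoints in different components.
B—D (4): add — endpoints in different components.
C—F (5): add — endpoints in different components.
F—H (5): skip — F and H already connected.
A—B (7): add — endpoints in different components.
A—C (8): add — endpoints in different components.
B—C (8): skip — B and C already connected.
E—F (8): add — endpoints in different components.
D—F (9): skip — D and F already connected.
E—H (11): skip — E and H already connected.
G—H (11): add — endpoints in different components.
The 3rd edge added is B—D.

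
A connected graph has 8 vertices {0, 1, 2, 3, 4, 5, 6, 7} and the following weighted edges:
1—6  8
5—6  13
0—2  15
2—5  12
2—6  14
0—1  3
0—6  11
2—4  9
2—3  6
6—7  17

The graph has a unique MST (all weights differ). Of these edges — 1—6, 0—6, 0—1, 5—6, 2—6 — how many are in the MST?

3

Kruskal's algorithm — process edges by increasing weight (ties by edge label):
0—1 (3): add — endpoints in different components.
2—3 (6): add — endpoints in different components.
1—6 (8): add — endpoints in different components.
2—4 (9): add — endpoints in different components.
0—6 (11): skip — 0 and 6 already connected.
2—5 (12): add — endpoints in different components.
5—6 (13): add — endpoints in different components.
2—6 (14): skip — 2 and 6 already connected.
0—2 (15): skip — 0 and 2 already connected.
6—7 (17): add — endpoints in different components.
MST edge set: {0—1, 2—3, 1—6, 2—4, 2—5, 5—6, 6—7}.
Of the listed edges, {1—6, 0—1, 5—6} are in the MST → 3.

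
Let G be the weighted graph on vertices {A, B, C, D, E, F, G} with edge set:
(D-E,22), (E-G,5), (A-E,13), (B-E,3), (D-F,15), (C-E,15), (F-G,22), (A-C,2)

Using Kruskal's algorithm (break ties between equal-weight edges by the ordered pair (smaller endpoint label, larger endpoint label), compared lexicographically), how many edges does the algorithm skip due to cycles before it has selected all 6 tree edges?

Kruskal: consider edges lightest-first.
A-C (2): add — endpoints in different components.
B-E (3): add — endpoints in different components.
E-G (5): add — endpoints in different components.
A-E (13): add — endpoints in different components.
C-E (15): skip — C and E already connected.
D-F (15): add — endpoints in different components.
D-E (22): add — endpoints in different components.
Edges rejected before the tree was complete: 1.

1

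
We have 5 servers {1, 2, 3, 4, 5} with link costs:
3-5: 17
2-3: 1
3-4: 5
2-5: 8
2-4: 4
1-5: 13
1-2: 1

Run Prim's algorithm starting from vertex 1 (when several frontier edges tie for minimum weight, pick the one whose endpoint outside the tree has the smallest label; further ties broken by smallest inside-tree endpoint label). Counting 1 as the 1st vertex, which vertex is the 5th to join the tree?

5

Grow the tree from 1 using Prim:
Step 1: frontier [1-2 1, 1-5 13] → take 1-2 (1); add 2.
Step 2: frontier [1-5 13, 2-3 1, 2-4 4, 2-5 8] → take 2-3 (1); add 3.
Step 3: frontier [1-5 13, 2-4 4, 2-5 8, 3-4 5, 3-5 17] → take 2-4 (4); add 4.
Step 4: frontier [1-5 13, 2-5 8, 3-5 17] → take 2-5 (8); add 5.
Vertex order: 1, 2, 3, 4, 5. The 5th vertex is 5.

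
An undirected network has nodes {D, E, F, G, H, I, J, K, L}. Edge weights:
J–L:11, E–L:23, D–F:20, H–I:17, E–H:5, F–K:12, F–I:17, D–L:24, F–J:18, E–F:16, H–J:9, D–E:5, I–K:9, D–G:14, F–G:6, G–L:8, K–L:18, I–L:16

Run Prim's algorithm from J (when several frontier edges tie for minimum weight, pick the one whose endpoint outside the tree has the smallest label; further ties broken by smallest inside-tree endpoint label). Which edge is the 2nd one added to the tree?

Prim, starting at J.
Step 1: cheapest edge leaving the tree is H–J (9); add H.
Step 2: cheapest edge leaving the tree is E–H (5); add E.
Step 3: cheapest edge leaving the tree is D–E (5); add D.
Step 4: cheapest edge leaving the tree is J–L (11); add L.
Step 5: cheapest edge leaving the tree is G–L (8); add G.
Step 6: cheapest edge leaving the tree is F–G (6); add F.
Step 7: cheapest edge leaving the tree is F–K (12); add K.
Step 8: cheapest edge leaving the tree is I–K (9); add I.
The 2nd edge added is E–H.

E-H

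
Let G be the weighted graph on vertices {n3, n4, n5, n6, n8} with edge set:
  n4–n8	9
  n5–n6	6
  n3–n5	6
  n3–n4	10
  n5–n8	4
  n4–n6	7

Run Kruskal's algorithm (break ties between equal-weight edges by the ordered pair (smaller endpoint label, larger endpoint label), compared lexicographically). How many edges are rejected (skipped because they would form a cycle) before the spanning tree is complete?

Kruskal's algorithm — process edges by increasing weight (ties by edge label):
n5–n8 (4): add. Components now {n5,n8} {n3} {n6} {n4}
n3–n5 (6): add. Components now {n3,n5,n8} {n6} {n4}
n5–n6 (6): add. Components now {n3,n5,n6,n8} {n4}
n4–n6 (7): add. Components now {n3,n4,n5,n6,n8}
Edges rejected before the tree was complete: 0.

0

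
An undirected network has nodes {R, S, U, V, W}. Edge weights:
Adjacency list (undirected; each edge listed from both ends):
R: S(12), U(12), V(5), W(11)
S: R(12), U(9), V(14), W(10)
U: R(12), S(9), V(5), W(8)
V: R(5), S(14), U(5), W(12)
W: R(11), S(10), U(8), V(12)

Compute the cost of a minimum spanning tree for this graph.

27

Grow the tree from U using Prim:
Step 1: frontier [U V 5, U W 8, S U 9, R U 12] → take U V (5); add V.
Step 2: frontier [U W 8, S U 9, R U 12, R V 5, V W 12, S V 14] → take R V (5); add R.
Step 3: frontier [R W 11, R S 12, U W 8, S U 9, V W 12, S V 14] → take U W (8); add W.
Step 4: frontier [R S 12, S U 9, S V 14, S W 10] → take S U (9); add S.
MST edges: U V, R V, U W, S U; total weight 5+5+8+9 = 27.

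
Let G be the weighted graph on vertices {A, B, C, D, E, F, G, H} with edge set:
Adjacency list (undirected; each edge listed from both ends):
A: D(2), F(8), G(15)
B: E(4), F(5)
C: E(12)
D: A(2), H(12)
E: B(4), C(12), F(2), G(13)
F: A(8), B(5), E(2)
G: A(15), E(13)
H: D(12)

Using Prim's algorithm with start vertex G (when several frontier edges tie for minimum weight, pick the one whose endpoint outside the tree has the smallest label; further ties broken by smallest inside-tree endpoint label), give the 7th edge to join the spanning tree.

D-H

Prim's algorithm from G:
Step 1: cheapest edge leaving the tree is E—G (13); add E.
Step 2: cheapest edge leaving the tree is E—F (2); add F.
Step 3: cheapest edge leaving the tree is B—E (4); add B.
Step 4: cheapest edge leaving the tree is A—F (8); add A.
Step 5: cheapest edge leaving the tree is A—D (2); add D.
Step 6: cheapest edge leaving the tree is C—E (12); add C.
Step 7: cheapest edge leaving the tree is D—H (12); add H.
The 7th edge added is D—H.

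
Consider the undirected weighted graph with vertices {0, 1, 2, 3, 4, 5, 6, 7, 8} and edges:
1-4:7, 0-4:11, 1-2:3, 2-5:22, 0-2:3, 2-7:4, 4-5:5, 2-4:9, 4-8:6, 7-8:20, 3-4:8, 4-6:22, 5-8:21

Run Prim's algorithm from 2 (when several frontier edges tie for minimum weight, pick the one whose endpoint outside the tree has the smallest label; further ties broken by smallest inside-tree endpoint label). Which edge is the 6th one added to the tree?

Grow the tree from 2 using Prim:
Step 1: cheapest edge leaving the tree is 0-2 (3); add 0.
Step 2: cheapest edge leaving the tree is 1-2 (3); add 1.
Step 3: cheapest edge leaving the tree is 2-7 (4); add 7.
Step 4: cheapest edge leaving the tree is 1-4 (7); add 4.
Step 5: cheapest edge leaving the tree is 4-5 (5); add 5.
Step 6: cheapest edge leaving the tree is 4-8 (6); add 8.
Step 7: cheapest edge leaving the tree is 3-4 (8); add 3.
Step 8: cheapest edge leaving the tree is 4-6 (22); add 6.
The 6th edge added is 4-8.

4-8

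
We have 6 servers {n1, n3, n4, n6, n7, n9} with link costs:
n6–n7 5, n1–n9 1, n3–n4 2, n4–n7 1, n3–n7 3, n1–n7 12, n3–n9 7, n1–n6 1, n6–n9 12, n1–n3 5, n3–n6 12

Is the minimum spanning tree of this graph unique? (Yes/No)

No

Kruskal's algorithm — process edges by increasing weight (ties by edge label):
n1–n6 (1): add — endpoints in different components.
n1–n9 (1): add — endpoints in different components.
n4–n7 (1): add — endpoints in different components.
n3–n4 (2): add — endpoints in different components.
n3–n7 (3): skip — n7 and n3 already connected.
n1–n3 (5): add — endpoints in different components.
Non-tree edge n6–n7 has weight 5, equal to the heaviest edge on its tree cycle — swapping gives another MST of the same weight. Not unique.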